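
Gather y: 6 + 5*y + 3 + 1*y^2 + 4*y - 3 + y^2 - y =2*y^2 + 8*y + 6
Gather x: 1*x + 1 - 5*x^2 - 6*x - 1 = -5*x^2 - 5*x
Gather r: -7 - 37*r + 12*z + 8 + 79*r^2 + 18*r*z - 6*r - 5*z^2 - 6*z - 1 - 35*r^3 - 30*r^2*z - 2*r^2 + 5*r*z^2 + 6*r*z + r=-35*r^3 + r^2*(77 - 30*z) + r*(5*z^2 + 24*z - 42) - 5*z^2 + 6*z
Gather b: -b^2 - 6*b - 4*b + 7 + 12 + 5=-b^2 - 10*b + 24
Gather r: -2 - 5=-7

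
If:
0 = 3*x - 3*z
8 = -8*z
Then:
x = -1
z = -1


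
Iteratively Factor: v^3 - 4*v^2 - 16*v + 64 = (v - 4)*(v^2 - 16) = (v - 4)^2*(v + 4)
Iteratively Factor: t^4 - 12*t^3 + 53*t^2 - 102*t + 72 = (t - 2)*(t^3 - 10*t^2 + 33*t - 36) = (t - 4)*(t - 2)*(t^2 - 6*t + 9) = (t - 4)*(t - 3)*(t - 2)*(t - 3)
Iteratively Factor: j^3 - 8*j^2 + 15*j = (j - 5)*(j^2 - 3*j) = j*(j - 5)*(j - 3)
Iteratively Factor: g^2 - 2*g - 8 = (g + 2)*(g - 4)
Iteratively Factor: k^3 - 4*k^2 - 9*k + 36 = (k + 3)*(k^2 - 7*k + 12) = (k - 4)*(k + 3)*(k - 3)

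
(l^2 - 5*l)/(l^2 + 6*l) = (l - 5)/(l + 6)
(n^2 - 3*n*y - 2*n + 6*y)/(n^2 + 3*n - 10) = (n - 3*y)/(n + 5)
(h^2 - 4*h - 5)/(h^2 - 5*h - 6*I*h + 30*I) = (h + 1)/(h - 6*I)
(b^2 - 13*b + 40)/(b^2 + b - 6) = (b^2 - 13*b + 40)/(b^2 + b - 6)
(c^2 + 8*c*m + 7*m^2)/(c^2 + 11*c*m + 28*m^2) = (c + m)/(c + 4*m)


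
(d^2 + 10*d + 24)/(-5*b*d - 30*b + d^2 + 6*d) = (-d - 4)/(5*b - d)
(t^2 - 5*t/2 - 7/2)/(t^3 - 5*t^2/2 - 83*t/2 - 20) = (-2*t^2 + 5*t + 7)/(-2*t^3 + 5*t^2 + 83*t + 40)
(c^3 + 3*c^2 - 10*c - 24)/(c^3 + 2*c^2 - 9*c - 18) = (c + 4)/(c + 3)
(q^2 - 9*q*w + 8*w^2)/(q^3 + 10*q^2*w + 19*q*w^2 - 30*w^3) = (q - 8*w)/(q^2 + 11*q*w + 30*w^2)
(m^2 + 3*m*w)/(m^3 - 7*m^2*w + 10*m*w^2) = (m + 3*w)/(m^2 - 7*m*w + 10*w^2)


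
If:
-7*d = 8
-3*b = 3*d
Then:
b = 8/7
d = -8/7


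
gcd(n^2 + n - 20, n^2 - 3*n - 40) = n + 5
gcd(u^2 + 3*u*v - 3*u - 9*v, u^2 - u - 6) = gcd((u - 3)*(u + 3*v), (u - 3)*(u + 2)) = u - 3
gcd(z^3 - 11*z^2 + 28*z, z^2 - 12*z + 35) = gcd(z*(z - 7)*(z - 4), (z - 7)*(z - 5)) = z - 7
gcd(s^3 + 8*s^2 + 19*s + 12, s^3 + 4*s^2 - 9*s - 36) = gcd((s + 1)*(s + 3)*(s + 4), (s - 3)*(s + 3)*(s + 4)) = s^2 + 7*s + 12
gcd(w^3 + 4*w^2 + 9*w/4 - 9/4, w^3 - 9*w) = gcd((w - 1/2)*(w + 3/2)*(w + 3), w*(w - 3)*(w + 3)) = w + 3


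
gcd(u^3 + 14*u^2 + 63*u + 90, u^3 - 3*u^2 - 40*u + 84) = u + 6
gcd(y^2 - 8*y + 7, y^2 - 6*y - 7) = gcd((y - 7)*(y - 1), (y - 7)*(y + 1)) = y - 7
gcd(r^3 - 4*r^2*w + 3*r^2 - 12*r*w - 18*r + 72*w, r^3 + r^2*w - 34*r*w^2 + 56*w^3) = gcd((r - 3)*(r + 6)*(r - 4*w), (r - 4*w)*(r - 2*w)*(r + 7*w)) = r - 4*w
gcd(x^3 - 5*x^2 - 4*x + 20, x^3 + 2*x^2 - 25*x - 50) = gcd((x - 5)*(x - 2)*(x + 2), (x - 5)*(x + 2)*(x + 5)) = x^2 - 3*x - 10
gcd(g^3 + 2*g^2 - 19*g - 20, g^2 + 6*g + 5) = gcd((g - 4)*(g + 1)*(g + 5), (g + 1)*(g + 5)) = g^2 + 6*g + 5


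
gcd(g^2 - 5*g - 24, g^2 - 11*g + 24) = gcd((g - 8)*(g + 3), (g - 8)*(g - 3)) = g - 8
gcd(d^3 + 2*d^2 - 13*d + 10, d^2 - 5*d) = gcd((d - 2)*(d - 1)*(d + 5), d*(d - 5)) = 1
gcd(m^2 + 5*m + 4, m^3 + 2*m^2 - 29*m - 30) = m + 1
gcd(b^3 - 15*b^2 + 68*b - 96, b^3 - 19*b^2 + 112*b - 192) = b^2 - 11*b + 24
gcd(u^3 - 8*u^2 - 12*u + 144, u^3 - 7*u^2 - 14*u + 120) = u^2 - 2*u - 24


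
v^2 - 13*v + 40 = (v - 8)*(v - 5)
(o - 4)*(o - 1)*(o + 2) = o^3 - 3*o^2 - 6*o + 8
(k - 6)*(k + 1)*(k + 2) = k^3 - 3*k^2 - 16*k - 12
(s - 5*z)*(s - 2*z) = s^2 - 7*s*z + 10*z^2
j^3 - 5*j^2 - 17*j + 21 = (j - 7)*(j - 1)*(j + 3)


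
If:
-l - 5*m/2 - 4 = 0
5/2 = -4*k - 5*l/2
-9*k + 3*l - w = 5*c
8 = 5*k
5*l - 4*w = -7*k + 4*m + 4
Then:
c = -11303/2500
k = 8/5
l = -89/25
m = -22/125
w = -1237/500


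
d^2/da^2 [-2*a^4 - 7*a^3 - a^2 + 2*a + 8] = -24*a^2 - 42*a - 2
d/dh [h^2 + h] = 2*h + 1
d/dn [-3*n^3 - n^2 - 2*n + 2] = -9*n^2 - 2*n - 2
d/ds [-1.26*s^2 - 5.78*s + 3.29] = -2.52*s - 5.78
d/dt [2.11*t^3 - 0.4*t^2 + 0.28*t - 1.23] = 6.33*t^2 - 0.8*t + 0.28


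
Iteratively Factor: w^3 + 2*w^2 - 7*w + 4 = (w - 1)*(w^2 + 3*w - 4) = (w - 1)*(w + 4)*(w - 1)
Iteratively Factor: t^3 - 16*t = (t + 4)*(t^2 - 4*t) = (t - 4)*(t + 4)*(t)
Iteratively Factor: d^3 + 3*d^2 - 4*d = (d)*(d^2 + 3*d - 4) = d*(d + 4)*(d - 1)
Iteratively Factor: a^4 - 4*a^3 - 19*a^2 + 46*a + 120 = (a + 3)*(a^3 - 7*a^2 + 2*a + 40) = (a - 5)*(a + 3)*(a^2 - 2*a - 8) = (a - 5)*(a - 4)*(a + 3)*(a + 2)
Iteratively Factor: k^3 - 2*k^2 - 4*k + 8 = (k - 2)*(k^2 - 4) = (k - 2)*(k + 2)*(k - 2)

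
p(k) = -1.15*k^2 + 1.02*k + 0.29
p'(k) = 1.02 - 2.3*k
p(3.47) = -10.02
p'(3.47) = -6.96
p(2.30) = -3.45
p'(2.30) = -4.27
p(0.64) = 0.47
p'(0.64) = -0.45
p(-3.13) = -14.17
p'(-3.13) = 8.22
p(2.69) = -5.29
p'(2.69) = -5.17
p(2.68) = -5.24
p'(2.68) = -5.14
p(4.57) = -19.07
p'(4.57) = -9.49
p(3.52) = -10.37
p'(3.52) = -7.08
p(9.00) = -83.68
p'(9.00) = -19.68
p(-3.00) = -13.12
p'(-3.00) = 7.92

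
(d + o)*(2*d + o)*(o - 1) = 2*d^2*o - 2*d^2 + 3*d*o^2 - 3*d*o + o^3 - o^2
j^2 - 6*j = j*(j - 6)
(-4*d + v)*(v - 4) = -4*d*v + 16*d + v^2 - 4*v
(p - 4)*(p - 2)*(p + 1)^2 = p^4 - 4*p^3 - 3*p^2 + 10*p + 8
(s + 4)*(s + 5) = s^2 + 9*s + 20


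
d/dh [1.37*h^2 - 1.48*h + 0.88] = 2.74*h - 1.48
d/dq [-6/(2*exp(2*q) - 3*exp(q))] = 6*(4*exp(q) - 3)*exp(-q)/(2*exp(q) - 3)^2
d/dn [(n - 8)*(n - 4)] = 2*n - 12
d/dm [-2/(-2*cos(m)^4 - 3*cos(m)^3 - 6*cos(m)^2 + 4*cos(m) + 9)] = 8*(8*cos(m)^3 + 9*cos(m)^2 + 12*cos(m) - 4)*sin(m)/((cos(m) + 1)^2*(-13*cos(m) - cos(2*m) - cos(3*m) + 17)^2)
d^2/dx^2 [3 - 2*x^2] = -4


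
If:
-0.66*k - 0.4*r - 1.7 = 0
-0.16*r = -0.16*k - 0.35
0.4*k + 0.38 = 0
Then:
No Solution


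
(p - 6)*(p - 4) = p^2 - 10*p + 24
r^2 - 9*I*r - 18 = (r - 6*I)*(r - 3*I)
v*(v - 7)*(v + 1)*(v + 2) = v^4 - 4*v^3 - 19*v^2 - 14*v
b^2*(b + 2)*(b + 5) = b^4 + 7*b^3 + 10*b^2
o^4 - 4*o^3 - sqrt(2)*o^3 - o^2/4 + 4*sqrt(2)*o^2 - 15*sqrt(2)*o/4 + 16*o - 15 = (o - 5/2)*(o - 3/2)*(o - 2*sqrt(2))*(o + sqrt(2))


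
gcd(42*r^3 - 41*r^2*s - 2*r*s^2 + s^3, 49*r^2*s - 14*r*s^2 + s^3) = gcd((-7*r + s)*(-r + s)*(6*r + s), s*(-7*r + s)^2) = 7*r - s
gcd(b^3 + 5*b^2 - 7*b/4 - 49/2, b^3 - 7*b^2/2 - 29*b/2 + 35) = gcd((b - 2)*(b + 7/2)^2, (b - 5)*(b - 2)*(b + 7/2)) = b^2 + 3*b/2 - 7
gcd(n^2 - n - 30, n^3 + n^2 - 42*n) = n - 6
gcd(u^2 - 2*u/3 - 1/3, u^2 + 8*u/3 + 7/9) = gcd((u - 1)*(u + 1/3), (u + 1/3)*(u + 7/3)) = u + 1/3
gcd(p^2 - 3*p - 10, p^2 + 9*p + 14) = p + 2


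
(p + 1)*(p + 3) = p^2 + 4*p + 3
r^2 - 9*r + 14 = (r - 7)*(r - 2)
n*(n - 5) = n^2 - 5*n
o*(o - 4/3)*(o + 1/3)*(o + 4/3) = o^4 + o^3/3 - 16*o^2/9 - 16*o/27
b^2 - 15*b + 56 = (b - 8)*(b - 7)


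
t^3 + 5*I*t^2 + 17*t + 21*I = (t - 3*I)*(t + I)*(t + 7*I)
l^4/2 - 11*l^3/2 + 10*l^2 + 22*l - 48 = (l/2 + 1)*(l - 8)*(l - 3)*(l - 2)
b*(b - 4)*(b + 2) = b^3 - 2*b^2 - 8*b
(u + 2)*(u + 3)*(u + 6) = u^3 + 11*u^2 + 36*u + 36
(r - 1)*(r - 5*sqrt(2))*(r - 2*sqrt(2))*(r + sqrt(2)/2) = r^4 - 13*sqrt(2)*r^3/2 - r^3 + 13*sqrt(2)*r^2/2 + 13*r^2 - 13*r + 10*sqrt(2)*r - 10*sqrt(2)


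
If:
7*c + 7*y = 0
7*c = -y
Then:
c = 0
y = 0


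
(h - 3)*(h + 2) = h^2 - h - 6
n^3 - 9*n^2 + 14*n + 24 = (n - 6)*(n - 4)*(n + 1)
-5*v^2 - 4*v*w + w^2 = (-5*v + w)*(v + w)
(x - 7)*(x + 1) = x^2 - 6*x - 7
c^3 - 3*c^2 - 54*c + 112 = (c - 8)*(c - 2)*(c + 7)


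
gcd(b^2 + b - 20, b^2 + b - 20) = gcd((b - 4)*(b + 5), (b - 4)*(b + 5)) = b^2 + b - 20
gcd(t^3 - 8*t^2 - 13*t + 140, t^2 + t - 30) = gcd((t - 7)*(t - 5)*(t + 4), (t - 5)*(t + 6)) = t - 5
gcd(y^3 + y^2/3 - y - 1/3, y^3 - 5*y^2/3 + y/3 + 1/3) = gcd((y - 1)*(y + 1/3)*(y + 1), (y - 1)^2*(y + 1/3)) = y^2 - 2*y/3 - 1/3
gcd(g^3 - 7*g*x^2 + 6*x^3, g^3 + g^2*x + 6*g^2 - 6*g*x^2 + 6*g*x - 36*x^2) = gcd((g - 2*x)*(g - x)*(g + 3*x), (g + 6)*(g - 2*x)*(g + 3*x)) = -g^2 - g*x + 6*x^2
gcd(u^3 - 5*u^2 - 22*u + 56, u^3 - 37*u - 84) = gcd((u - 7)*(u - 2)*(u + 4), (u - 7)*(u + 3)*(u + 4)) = u^2 - 3*u - 28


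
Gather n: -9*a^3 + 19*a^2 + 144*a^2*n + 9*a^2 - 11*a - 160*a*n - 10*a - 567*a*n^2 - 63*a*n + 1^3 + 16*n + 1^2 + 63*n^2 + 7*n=-9*a^3 + 28*a^2 - 21*a + n^2*(63 - 567*a) + n*(144*a^2 - 223*a + 23) + 2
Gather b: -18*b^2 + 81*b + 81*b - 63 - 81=-18*b^2 + 162*b - 144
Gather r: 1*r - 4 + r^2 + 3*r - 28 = r^2 + 4*r - 32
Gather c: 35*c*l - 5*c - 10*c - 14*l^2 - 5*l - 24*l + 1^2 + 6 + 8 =c*(35*l - 15) - 14*l^2 - 29*l + 15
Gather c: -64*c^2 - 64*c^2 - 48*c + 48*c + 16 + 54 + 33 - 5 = 98 - 128*c^2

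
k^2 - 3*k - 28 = (k - 7)*(k + 4)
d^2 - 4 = (d - 2)*(d + 2)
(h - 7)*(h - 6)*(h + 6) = h^3 - 7*h^2 - 36*h + 252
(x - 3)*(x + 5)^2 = x^3 + 7*x^2 - 5*x - 75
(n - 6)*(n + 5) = n^2 - n - 30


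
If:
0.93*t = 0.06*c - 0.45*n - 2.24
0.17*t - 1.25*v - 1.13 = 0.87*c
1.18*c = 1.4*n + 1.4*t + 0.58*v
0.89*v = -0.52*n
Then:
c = -4.23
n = -3.24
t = -1.12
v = 1.89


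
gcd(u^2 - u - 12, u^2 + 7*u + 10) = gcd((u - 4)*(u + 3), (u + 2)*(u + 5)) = 1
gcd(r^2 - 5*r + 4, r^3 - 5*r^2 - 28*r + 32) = r - 1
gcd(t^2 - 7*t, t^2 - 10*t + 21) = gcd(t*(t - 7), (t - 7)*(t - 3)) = t - 7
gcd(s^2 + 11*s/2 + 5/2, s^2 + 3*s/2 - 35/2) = s + 5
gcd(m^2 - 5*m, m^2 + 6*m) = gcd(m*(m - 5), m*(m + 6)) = m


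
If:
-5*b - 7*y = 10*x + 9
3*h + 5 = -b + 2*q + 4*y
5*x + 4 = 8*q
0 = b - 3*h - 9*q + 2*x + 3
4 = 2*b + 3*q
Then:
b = -115/52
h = -889/156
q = 73/26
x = 48/13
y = -259/52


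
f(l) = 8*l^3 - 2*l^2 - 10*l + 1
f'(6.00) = 830.00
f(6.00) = 1597.00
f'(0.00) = -10.00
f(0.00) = 1.00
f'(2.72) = 156.68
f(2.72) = 119.99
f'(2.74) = 159.22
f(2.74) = 123.15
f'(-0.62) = 1.71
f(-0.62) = 4.52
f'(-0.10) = -9.36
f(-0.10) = 1.97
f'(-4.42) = 476.55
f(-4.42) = -684.68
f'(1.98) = 76.17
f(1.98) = 35.46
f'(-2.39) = 136.65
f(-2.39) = -95.74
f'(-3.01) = 219.48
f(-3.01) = -205.19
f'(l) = 24*l^2 - 4*l - 10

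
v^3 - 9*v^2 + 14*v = v*(v - 7)*(v - 2)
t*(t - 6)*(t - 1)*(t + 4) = t^4 - 3*t^3 - 22*t^2 + 24*t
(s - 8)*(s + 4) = s^2 - 4*s - 32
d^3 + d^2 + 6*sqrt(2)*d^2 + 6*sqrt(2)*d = d*(d + 1)*(d + 6*sqrt(2))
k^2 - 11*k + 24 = (k - 8)*(k - 3)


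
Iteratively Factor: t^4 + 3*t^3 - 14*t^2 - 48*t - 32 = (t - 4)*(t^3 + 7*t^2 + 14*t + 8) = (t - 4)*(t + 1)*(t^2 + 6*t + 8) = (t - 4)*(t + 1)*(t + 4)*(t + 2)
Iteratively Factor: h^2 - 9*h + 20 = (h - 4)*(h - 5)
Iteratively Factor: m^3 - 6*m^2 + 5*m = (m - 1)*(m^2 - 5*m) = (m - 5)*(m - 1)*(m)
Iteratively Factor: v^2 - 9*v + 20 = (v - 4)*(v - 5)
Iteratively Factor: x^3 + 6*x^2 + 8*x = (x)*(x^2 + 6*x + 8) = x*(x + 4)*(x + 2)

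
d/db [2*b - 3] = 2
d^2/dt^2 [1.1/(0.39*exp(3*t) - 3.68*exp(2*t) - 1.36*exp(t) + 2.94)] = ((-3.861*exp(2*t) + 16.192*exp(t) + 1.496)*(0.39*exp(3*t) - 3.68*exp(2*t) - 1.36*exp(t) + 2.94) + 1.1*(-2.34*exp(2*t) + 14.72*exp(t) + 2.72)*(-1.17*exp(2*t) + 7.36*exp(t) + 1.36)*exp(t))*exp(t)/(0.39*exp(3*t) - 3.68*exp(2*t) - 1.36*exp(t) + 2.94)^3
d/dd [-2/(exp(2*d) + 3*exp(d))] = 2*(2*exp(d) + 3)*exp(-d)/(exp(d) + 3)^2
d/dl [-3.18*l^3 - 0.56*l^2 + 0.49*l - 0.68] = -9.54*l^2 - 1.12*l + 0.49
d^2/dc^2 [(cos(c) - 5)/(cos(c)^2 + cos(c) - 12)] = (-9*(1 - cos(2*c))^2*cos(c) + 21*(1 - cos(2*c))^2 - 331*cos(c) + 490*cos(2*c) - 63*cos(3*c) + 2*cos(5*c) - 18)/(4*(cos(c) - 3)^3*(cos(c) + 4)^3)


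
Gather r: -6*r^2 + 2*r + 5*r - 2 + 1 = -6*r^2 + 7*r - 1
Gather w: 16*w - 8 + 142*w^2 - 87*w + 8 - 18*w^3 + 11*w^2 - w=-18*w^3 + 153*w^2 - 72*w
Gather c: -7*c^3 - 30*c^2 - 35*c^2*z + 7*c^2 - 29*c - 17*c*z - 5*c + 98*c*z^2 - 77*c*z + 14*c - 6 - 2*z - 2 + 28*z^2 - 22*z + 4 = -7*c^3 + c^2*(-35*z - 23) + c*(98*z^2 - 94*z - 20) + 28*z^2 - 24*z - 4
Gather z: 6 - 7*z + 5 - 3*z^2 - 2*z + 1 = -3*z^2 - 9*z + 12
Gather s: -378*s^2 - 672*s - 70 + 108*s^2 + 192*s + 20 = -270*s^2 - 480*s - 50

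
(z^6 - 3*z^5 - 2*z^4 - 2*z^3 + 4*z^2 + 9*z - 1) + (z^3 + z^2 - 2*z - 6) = z^6 - 3*z^5 - 2*z^4 - z^3 + 5*z^2 + 7*z - 7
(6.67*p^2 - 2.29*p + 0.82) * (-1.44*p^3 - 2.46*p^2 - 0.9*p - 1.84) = -9.6048*p^5 - 13.1106*p^4 - 1.5504*p^3 - 12.229*p^2 + 3.4756*p - 1.5088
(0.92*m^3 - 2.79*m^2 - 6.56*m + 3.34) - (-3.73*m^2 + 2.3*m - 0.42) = 0.92*m^3 + 0.94*m^2 - 8.86*m + 3.76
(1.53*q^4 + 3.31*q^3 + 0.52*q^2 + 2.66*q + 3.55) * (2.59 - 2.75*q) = -4.2075*q^5 - 5.1398*q^4 + 7.1429*q^3 - 5.9682*q^2 - 2.8731*q + 9.1945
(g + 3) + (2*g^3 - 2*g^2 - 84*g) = 2*g^3 - 2*g^2 - 83*g + 3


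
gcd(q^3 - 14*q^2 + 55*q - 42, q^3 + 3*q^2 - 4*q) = q - 1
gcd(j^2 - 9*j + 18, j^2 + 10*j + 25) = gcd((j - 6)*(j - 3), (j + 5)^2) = 1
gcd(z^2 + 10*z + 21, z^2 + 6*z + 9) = z + 3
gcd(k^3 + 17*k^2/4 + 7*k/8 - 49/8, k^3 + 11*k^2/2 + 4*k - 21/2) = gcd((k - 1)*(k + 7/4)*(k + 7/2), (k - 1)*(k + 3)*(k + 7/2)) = k^2 + 5*k/2 - 7/2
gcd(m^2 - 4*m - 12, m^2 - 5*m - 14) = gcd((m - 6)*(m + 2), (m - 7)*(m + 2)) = m + 2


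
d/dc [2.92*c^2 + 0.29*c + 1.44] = 5.84*c + 0.29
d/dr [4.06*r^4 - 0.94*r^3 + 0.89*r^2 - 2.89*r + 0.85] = 16.24*r^3 - 2.82*r^2 + 1.78*r - 2.89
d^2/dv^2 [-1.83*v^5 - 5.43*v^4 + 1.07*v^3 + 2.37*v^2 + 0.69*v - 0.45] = -36.6*v^3 - 65.16*v^2 + 6.42*v + 4.74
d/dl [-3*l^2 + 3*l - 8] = 3 - 6*l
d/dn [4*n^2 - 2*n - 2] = 8*n - 2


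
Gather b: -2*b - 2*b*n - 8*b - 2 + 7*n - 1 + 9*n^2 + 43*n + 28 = b*(-2*n - 10) + 9*n^2 + 50*n + 25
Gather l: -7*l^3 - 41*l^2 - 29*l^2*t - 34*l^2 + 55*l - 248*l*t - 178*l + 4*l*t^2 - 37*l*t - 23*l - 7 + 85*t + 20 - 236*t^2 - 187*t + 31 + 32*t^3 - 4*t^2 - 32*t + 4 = -7*l^3 + l^2*(-29*t - 75) + l*(4*t^2 - 285*t - 146) + 32*t^3 - 240*t^2 - 134*t + 48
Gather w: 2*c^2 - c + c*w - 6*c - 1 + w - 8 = 2*c^2 - 7*c + w*(c + 1) - 9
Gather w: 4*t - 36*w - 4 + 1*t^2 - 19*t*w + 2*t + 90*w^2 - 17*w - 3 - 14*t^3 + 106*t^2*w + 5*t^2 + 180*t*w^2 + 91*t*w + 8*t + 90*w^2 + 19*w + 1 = -14*t^3 + 6*t^2 + 14*t + w^2*(180*t + 180) + w*(106*t^2 + 72*t - 34) - 6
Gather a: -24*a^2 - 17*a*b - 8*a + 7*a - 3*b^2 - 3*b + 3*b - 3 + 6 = -24*a^2 + a*(-17*b - 1) - 3*b^2 + 3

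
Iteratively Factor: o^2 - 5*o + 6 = (o - 2)*(o - 3)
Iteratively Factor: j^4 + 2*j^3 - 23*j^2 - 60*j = (j)*(j^3 + 2*j^2 - 23*j - 60) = j*(j + 3)*(j^2 - j - 20) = j*(j - 5)*(j + 3)*(j + 4)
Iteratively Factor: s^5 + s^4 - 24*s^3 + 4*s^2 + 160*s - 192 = (s - 3)*(s^4 + 4*s^3 - 12*s^2 - 32*s + 64) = (s - 3)*(s + 4)*(s^3 - 12*s + 16) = (s - 3)*(s - 2)*(s + 4)*(s^2 + 2*s - 8) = (s - 3)*(s - 2)^2*(s + 4)*(s + 4)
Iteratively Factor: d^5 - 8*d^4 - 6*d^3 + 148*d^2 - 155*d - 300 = (d - 3)*(d^4 - 5*d^3 - 21*d^2 + 85*d + 100) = (d - 5)*(d - 3)*(d^3 - 21*d - 20) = (d - 5)*(d - 3)*(d + 1)*(d^2 - d - 20) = (d - 5)*(d - 3)*(d + 1)*(d + 4)*(d - 5)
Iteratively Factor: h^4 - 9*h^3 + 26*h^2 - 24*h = (h - 3)*(h^3 - 6*h^2 + 8*h) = (h - 4)*(h - 3)*(h^2 - 2*h) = h*(h - 4)*(h - 3)*(h - 2)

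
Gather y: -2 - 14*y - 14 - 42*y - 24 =-56*y - 40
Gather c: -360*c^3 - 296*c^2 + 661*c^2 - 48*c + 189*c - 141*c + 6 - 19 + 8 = -360*c^3 + 365*c^2 - 5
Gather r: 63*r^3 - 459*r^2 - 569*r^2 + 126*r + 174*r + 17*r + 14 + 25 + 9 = 63*r^3 - 1028*r^2 + 317*r + 48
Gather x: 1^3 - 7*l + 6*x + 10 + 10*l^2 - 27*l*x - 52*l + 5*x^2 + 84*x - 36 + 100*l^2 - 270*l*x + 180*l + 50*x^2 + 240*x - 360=110*l^2 + 121*l + 55*x^2 + x*(330 - 297*l) - 385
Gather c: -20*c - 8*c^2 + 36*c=-8*c^2 + 16*c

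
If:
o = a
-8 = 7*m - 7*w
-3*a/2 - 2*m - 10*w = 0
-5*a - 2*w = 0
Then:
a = -32/399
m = -376/399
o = -32/399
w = 80/399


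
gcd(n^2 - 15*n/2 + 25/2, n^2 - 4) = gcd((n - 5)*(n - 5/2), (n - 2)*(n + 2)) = 1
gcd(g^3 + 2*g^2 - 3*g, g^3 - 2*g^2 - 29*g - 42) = g + 3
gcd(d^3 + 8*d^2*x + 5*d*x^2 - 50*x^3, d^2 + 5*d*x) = d + 5*x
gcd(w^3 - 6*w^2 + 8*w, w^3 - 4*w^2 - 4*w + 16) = w^2 - 6*w + 8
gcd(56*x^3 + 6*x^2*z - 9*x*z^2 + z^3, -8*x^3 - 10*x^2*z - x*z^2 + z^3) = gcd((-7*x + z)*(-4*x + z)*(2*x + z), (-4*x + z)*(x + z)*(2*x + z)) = 8*x^2 + 2*x*z - z^2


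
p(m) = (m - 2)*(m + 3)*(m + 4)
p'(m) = (m - 2)*(m + 3) + (m - 2)*(m + 4) + (m + 3)*(m + 4)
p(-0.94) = -18.53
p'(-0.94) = -8.75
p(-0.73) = -20.26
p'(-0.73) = -7.70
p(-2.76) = -1.42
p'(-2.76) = -6.75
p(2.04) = 1.22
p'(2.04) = 30.88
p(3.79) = 94.68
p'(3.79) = 78.99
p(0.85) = -21.47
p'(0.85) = 8.67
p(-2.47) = -3.62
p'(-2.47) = -8.40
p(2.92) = 37.69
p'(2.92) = 52.78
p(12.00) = 2400.00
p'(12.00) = 550.00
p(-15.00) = -2244.00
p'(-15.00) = 523.00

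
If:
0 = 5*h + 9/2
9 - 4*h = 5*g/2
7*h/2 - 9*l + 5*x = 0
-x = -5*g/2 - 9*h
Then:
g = 126/25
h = -9/10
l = 43/20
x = 9/2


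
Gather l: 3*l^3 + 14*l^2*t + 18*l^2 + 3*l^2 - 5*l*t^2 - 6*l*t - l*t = 3*l^3 + l^2*(14*t + 21) + l*(-5*t^2 - 7*t)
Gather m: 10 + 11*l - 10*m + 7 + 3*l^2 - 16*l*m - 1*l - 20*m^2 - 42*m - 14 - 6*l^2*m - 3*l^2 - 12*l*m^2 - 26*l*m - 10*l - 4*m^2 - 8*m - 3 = m^2*(-12*l - 24) + m*(-6*l^2 - 42*l - 60)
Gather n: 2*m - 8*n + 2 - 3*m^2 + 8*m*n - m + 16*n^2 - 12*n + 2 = -3*m^2 + m + 16*n^2 + n*(8*m - 20) + 4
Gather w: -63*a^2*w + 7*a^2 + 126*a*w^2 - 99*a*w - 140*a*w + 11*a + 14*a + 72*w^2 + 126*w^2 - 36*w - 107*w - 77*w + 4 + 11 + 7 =7*a^2 + 25*a + w^2*(126*a + 198) + w*(-63*a^2 - 239*a - 220) + 22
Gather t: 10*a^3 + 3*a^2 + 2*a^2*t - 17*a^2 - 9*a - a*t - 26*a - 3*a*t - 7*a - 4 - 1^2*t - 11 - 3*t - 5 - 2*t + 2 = 10*a^3 - 14*a^2 - 42*a + t*(2*a^2 - 4*a - 6) - 18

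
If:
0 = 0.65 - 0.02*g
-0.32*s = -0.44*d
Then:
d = 0.727272727272727*s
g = 32.50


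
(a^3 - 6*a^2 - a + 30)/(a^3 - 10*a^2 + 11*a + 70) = (a - 3)/(a - 7)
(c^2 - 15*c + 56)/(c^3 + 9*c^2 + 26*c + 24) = (c^2 - 15*c + 56)/(c^3 + 9*c^2 + 26*c + 24)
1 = 1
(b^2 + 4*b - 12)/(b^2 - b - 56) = (-b^2 - 4*b + 12)/(-b^2 + b + 56)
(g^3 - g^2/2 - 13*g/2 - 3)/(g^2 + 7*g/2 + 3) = (2*g^2 - 5*g - 3)/(2*g + 3)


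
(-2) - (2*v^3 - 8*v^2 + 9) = -2*v^3 + 8*v^2 - 11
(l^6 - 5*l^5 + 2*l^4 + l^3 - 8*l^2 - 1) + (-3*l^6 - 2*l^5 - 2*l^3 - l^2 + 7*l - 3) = -2*l^6 - 7*l^5 + 2*l^4 - l^3 - 9*l^2 + 7*l - 4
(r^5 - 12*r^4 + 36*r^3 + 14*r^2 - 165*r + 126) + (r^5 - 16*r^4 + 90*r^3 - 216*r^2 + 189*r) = 2*r^5 - 28*r^4 + 126*r^3 - 202*r^2 + 24*r + 126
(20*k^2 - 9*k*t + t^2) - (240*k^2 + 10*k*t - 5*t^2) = -220*k^2 - 19*k*t + 6*t^2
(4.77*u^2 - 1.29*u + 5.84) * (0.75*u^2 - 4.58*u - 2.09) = 3.5775*u^4 - 22.8141*u^3 + 0.318900000000001*u^2 - 24.0511*u - 12.2056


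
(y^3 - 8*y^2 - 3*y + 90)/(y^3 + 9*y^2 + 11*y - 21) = (y^2 - 11*y + 30)/(y^2 + 6*y - 7)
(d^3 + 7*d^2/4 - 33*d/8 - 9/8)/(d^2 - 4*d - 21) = (8*d^2 - 10*d - 3)/(8*(d - 7))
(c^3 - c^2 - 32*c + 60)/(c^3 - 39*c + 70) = (c + 6)/(c + 7)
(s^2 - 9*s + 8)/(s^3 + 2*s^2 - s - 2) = (s - 8)/(s^2 + 3*s + 2)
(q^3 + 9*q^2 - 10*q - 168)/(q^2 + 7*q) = q + 2 - 24/q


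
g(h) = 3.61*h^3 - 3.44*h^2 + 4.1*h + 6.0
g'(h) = 10.83*h^2 - 6.88*h + 4.1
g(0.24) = 6.84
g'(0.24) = 3.07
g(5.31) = 471.27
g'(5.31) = 272.93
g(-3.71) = -240.90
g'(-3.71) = 178.69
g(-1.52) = -20.86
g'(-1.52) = 39.58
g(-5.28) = -642.93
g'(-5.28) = 342.35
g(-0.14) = 5.35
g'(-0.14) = 5.28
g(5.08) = 411.31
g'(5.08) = 248.63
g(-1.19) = -9.83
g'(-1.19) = 27.62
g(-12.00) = -6776.64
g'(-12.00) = 1646.18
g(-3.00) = -134.73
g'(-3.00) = 122.21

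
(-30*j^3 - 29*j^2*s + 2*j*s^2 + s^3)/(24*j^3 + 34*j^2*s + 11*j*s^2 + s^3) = (-5*j + s)/(4*j + s)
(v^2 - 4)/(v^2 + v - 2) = (v - 2)/(v - 1)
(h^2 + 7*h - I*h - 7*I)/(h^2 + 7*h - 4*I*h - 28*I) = (h - I)/(h - 4*I)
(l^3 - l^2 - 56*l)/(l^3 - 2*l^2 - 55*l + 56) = l/(l - 1)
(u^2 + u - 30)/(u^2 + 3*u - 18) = (u - 5)/(u - 3)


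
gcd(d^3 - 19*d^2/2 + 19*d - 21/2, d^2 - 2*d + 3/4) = d - 3/2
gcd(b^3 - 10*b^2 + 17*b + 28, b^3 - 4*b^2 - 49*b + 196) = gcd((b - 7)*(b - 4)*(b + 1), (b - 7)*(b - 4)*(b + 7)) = b^2 - 11*b + 28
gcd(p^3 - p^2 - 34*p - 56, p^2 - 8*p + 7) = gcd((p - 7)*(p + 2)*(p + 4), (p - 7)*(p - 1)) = p - 7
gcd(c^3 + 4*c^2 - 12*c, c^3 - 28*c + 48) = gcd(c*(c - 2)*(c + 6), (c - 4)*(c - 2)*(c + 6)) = c^2 + 4*c - 12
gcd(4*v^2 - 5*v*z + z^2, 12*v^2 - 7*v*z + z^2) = -4*v + z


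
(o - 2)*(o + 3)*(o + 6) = o^3 + 7*o^2 - 36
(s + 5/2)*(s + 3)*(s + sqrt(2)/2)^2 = s^4 + sqrt(2)*s^3 + 11*s^3/2 + 11*sqrt(2)*s^2/2 + 8*s^2 + 11*s/4 + 15*sqrt(2)*s/2 + 15/4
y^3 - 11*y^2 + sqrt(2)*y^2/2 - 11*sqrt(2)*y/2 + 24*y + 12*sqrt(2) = (y - 8)*(y - 3)*(y + sqrt(2)/2)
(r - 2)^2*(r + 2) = r^3 - 2*r^2 - 4*r + 8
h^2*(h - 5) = h^3 - 5*h^2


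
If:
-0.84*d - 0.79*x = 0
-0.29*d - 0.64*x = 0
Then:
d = 0.00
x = 0.00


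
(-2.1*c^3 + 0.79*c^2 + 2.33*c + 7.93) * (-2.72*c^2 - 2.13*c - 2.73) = 5.712*c^5 + 2.3242*c^4 - 2.2873*c^3 - 28.6892*c^2 - 23.2518*c - 21.6489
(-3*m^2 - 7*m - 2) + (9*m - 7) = -3*m^2 + 2*m - 9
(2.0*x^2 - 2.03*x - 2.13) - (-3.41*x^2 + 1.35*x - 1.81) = 5.41*x^2 - 3.38*x - 0.32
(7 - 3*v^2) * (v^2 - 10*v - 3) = -3*v^4 + 30*v^3 + 16*v^2 - 70*v - 21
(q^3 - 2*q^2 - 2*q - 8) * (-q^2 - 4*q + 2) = -q^5 - 2*q^4 + 12*q^3 + 12*q^2 + 28*q - 16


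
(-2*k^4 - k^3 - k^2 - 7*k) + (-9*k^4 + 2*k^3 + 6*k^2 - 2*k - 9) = -11*k^4 + k^3 + 5*k^2 - 9*k - 9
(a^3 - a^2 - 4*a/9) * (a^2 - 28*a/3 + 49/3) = a^5 - 31*a^4/3 + 227*a^3/9 - 329*a^2/27 - 196*a/27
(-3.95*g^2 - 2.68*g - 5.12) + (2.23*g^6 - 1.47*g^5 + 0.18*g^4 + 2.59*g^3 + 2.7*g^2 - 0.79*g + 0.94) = 2.23*g^6 - 1.47*g^5 + 0.18*g^4 + 2.59*g^3 - 1.25*g^2 - 3.47*g - 4.18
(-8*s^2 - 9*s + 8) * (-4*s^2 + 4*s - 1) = 32*s^4 + 4*s^3 - 60*s^2 + 41*s - 8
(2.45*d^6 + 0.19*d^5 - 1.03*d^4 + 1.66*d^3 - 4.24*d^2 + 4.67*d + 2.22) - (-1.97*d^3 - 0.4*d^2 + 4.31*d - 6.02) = 2.45*d^6 + 0.19*d^5 - 1.03*d^4 + 3.63*d^3 - 3.84*d^2 + 0.36*d + 8.24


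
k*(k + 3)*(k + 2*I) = k^3 + 3*k^2 + 2*I*k^2 + 6*I*k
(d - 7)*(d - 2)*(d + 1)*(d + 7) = d^4 - d^3 - 51*d^2 + 49*d + 98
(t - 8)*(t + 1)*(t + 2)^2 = t^4 - 3*t^3 - 32*t^2 - 60*t - 32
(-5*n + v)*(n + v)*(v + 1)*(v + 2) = -5*n^2*v^2 - 15*n^2*v - 10*n^2 - 4*n*v^3 - 12*n*v^2 - 8*n*v + v^4 + 3*v^3 + 2*v^2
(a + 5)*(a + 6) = a^2 + 11*a + 30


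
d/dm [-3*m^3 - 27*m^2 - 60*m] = -9*m^2 - 54*m - 60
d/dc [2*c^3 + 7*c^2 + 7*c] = 6*c^2 + 14*c + 7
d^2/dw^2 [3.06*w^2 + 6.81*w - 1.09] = 6.12000000000000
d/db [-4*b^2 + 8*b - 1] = 8 - 8*b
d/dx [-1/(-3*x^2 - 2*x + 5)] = 2*(-3*x - 1)/(3*x^2 + 2*x - 5)^2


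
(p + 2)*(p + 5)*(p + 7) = p^3 + 14*p^2 + 59*p + 70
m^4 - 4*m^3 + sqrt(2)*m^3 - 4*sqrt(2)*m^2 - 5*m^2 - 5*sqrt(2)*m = m*(m - 5)*(m + 1)*(m + sqrt(2))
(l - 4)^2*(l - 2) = l^3 - 10*l^2 + 32*l - 32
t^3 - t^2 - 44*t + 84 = (t - 6)*(t - 2)*(t + 7)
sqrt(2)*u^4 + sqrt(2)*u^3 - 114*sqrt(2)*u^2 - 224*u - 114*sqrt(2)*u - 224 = (u - 8*sqrt(2))*(u + sqrt(2))*(u + 7*sqrt(2))*(sqrt(2)*u + sqrt(2))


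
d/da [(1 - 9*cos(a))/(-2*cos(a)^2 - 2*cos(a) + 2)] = (-9*sin(a)^2 - 2*cos(a) + 17)*sin(a)/(2*(-sin(a)^2 + cos(a))^2)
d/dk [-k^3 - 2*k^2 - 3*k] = -3*k^2 - 4*k - 3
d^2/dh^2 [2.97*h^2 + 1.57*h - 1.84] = 5.94000000000000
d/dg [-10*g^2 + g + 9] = 1 - 20*g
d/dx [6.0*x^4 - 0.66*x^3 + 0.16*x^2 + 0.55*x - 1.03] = 24.0*x^3 - 1.98*x^2 + 0.32*x + 0.55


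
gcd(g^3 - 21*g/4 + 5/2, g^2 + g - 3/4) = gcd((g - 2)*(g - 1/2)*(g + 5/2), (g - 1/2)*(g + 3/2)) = g - 1/2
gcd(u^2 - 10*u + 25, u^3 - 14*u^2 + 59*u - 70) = u - 5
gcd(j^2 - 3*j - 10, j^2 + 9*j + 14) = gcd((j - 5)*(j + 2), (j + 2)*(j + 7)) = j + 2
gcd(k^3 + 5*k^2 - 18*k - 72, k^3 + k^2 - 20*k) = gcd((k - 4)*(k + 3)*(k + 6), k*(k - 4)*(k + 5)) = k - 4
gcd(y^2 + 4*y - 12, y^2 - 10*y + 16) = y - 2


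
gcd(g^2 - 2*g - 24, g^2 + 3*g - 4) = g + 4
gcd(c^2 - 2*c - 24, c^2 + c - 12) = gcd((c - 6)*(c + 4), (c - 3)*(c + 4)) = c + 4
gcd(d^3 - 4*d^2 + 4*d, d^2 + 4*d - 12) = d - 2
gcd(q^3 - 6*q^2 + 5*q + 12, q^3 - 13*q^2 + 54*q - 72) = q^2 - 7*q + 12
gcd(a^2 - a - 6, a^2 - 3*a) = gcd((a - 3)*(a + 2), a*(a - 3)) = a - 3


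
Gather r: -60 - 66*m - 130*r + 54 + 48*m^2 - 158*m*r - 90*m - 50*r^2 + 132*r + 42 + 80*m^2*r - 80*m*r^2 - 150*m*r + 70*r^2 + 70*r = 48*m^2 - 156*m + r^2*(20 - 80*m) + r*(80*m^2 - 308*m + 72) + 36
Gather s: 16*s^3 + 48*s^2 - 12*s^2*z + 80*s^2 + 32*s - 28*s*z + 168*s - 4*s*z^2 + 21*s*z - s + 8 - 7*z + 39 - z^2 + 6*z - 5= 16*s^3 + s^2*(128 - 12*z) + s*(-4*z^2 - 7*z + 199) - z^2 - z + 42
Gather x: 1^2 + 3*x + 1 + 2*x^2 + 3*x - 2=2*x^2 + 6*x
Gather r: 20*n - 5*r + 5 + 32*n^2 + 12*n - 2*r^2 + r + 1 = 32*n^2 + 32*n - 2*r^2 - 4*r + 6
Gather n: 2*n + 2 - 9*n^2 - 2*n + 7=9 - 9*n^2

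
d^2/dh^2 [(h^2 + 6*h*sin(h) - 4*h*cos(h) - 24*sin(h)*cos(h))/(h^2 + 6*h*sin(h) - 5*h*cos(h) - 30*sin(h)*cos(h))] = (-h^2*cos(h) + 2*h*sin(h) - 5*h*cos(2*h)/2 + 15*h/2 + 5*sin(2*h) + 2*cos(h))/(h - 5*cos(h))^3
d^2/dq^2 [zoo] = 0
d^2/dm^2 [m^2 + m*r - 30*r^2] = 2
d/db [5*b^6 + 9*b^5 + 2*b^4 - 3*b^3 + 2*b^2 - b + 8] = 30*b^5 + 45*b^4 + 8*b^3 - 9*b^2 + 4*b - 1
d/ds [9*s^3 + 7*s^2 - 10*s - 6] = 27*s^2 + 14*s - 10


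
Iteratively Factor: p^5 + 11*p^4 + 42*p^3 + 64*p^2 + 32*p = (p + 4)*(p^4 + 7*p^3 + 14*p^2 + 8*p) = (p + 4)^2*(p^3 + 3*p^2 + 2*p) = (p + 1)*(p + 4)^2*(p^2 + 2*p) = (p + 1)*(p + 2)*(p + 4)^2*(p)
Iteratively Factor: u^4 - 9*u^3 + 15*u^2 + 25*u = (u - 5)*(u^3 - 4*u^2 - 5*u) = (u - 5)*(u + 1)*(u^2 - 5*u) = (u - 5)^2*(u + 1)*(u)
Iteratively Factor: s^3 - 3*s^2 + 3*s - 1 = (s - 1)*(s^2 - 2*s + 1) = (s - 1)^2*(s - 1)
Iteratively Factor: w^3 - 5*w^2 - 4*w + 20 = (w - 5)*(w^2 - 4) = (w - 5)*(w + 2)*(w - 2)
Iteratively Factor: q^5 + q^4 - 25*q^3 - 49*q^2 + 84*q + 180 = (q + 2)*(q^4 - q^3 - 23*q^2 - 3*q + 90) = (q + 2)*(q + 3)*(q^3 - 4*q^2 - 11*q + 30) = (q - 2)*(q + 2)*(q + 3)*(q^2 - 2*q - 15) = (q - 2)*(q + 2)*(q + 3)^2*(q - 5)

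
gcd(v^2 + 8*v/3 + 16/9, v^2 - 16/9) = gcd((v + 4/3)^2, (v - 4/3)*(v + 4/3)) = v + 4/3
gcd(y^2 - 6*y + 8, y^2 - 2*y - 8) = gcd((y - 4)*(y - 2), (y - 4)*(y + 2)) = y - 4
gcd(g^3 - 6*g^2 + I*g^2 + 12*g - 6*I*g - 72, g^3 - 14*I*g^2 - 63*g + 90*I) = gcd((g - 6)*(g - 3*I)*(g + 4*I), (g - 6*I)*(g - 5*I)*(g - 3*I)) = g - 3*I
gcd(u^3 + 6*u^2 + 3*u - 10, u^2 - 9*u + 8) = u - 1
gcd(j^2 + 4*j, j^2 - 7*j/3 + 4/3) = 1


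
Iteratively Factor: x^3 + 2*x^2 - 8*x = (x + 4)*(x^2 - 2*x) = x*(x + 4)*(x - 2)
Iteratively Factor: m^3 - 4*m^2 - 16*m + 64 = (m - 4)*(m^2 - 16) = (m - 4)*(m + 4)*(m - 4)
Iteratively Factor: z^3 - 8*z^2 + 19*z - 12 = (z - 4)*(z^2 - 4*z + 3) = (z - 4)*(z - 1)*(z - 3)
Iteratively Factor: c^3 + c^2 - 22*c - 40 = (c + 2)*(c^2 - c - 20) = (c + 2)*(c + 4)*(c - 5)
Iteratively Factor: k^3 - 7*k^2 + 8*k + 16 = (k - 4)*(k^2 - 3*k - 4) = (k - 4)^2*(k + 1)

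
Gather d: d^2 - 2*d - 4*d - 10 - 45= d^2 - 6*d - 55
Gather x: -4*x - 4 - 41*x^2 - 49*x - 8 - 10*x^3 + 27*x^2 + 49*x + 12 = -10*x^3 - 14*x^2 - 4*x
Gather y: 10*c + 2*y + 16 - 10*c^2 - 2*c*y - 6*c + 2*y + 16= -10*c^2 + 4*c + y*(4 - 2*c) + 32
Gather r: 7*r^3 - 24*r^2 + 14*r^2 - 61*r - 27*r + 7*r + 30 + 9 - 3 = 7*r^3 - 10*r^2 - 81*r + 36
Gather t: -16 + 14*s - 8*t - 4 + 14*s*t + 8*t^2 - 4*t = 14*s + 8*t^2 + t*(14*s - 12) - 20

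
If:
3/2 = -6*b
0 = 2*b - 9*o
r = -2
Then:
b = -1/4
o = -1/18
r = -2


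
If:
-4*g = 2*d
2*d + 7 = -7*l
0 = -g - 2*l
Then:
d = -28/15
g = 14/15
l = -7/15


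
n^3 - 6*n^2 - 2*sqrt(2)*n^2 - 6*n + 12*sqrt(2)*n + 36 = (n - 6)*(n - 3*sqrt(2))*(n + sqrt(2))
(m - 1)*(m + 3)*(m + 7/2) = m^3 + 11*m^2/2 + 4*m - 21/2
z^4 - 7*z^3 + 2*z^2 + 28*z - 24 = (z - 6)*(z - 2)*(z - 1)*(z + 2)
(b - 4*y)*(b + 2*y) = b^2 - 2*b*y - 8*y^2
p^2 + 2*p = p*(p + 2)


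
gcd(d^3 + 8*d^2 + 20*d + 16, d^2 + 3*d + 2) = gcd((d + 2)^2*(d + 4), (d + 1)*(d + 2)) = d + 2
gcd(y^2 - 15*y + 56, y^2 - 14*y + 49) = y - 7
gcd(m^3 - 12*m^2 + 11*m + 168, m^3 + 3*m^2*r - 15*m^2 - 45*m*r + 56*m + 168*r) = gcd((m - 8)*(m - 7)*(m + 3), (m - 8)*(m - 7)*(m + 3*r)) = m^2 - 15*m + 56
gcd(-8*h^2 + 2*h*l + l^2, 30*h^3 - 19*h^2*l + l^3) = 2*h - l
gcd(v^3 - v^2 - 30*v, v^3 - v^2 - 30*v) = v^3 - v^2 - 30*v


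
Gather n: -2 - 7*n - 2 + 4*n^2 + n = 4*n^2 - 6*n - 4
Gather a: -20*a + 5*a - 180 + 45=-15*a - 135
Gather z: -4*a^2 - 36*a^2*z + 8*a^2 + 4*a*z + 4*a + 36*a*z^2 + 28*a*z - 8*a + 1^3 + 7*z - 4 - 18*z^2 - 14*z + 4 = 4*a^2 - 4*a + z^2*(36*a - 18) + z*(-36*a^2 + 32*a - 7) + 1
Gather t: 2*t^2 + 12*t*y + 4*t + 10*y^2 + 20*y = 2*t^2 + t*(12*y + 4) + 10*y^2 + 20*y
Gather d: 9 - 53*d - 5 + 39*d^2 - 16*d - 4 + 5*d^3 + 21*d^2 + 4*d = 5*d^3 + 60*d^2 - 65*d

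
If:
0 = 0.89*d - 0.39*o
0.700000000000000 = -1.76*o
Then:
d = -0.17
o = -0.40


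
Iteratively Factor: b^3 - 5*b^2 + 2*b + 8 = (b + 1)*(b^2 - 6*b + 8) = (b - 4)*(b + 1)*(b - 2)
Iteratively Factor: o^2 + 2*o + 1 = (o + 1)*(o + 1)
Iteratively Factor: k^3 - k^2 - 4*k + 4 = (k - 1)*(k^2 - 4) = (k - 1)*(k + 2)*(k - 2)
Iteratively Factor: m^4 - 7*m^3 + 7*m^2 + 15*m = (m - 5)*(m^3 - 2*m^2 - 3*m) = (m - 5)*(m + 1)*(m^2 - 3*m) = m*(m - 5)*(m + 1)*(m - 3)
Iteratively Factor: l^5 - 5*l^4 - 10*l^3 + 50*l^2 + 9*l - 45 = (l - 3)*(l^4 - 2*l^3 - 16*l^2 + 2*l + 15) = (l - 3)*(l + 3)*(l^3 - 5*l^2 - l + 5) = (l - 3)*(l + 1)*(l + 3)*(l^2 - 6*l + 5) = (l - 5)*(l - 3)*(l + 1)*(l + 3)*(l - 1)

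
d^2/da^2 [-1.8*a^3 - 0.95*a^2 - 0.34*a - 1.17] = -10.8*a - 1.9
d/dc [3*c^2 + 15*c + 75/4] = 6*c + 15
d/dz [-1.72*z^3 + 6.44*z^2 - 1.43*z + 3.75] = -5.16*z^2 + 12.88*z - 1.43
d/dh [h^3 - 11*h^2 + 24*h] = 3*h^2 - 22*h + 24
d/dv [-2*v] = -2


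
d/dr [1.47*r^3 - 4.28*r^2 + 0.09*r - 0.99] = 4.41*r^2 - 8.56*r + 0.09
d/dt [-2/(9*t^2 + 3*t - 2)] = 6*(6*t + 1)/(9*t^2 + 3*t - 2)^2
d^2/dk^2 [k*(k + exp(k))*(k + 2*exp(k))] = 3*k^2*exp(k) + 8*k*exp(2*k) + 12*k*exp(k) + 6*k + 8*exp(2*k) + 6*exp(k)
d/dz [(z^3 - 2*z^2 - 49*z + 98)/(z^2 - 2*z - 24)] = (z^4 - 4*z^3 - 19*z^2 - 100*z + 1372)/(z^4 - 4*z^3 - 44*z^2 + 96*z + 576)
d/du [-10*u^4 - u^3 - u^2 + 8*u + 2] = -40*u^3 - 3*u^2 - 2*u + 8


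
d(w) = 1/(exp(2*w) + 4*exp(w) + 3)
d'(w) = (-2*exp(2*w) - 4*exp(w))/(exp(2*w) + 4*exp(w) + 3)^2 = 2*(-exp(w) - 2)*exp(w)/(exp(2*w) + 4*exp(w) + 3)^2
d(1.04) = 0.04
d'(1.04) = -0.05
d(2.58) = 0.00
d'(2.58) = -0.01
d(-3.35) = 0.32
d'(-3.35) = -0.01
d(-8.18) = 0.33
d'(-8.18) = -0.00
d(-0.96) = 0.21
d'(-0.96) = -0.08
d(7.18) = 0.00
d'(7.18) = -0.00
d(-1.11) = 0.23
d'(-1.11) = -0.08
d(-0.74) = 0.19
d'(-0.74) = -0.09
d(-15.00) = 0.33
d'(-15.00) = 0.00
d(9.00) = 0.00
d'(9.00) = 0.00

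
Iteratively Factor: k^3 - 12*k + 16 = (k - 2)*(k^2 + 2*k - 8) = (k - 2)^2*(k + 4)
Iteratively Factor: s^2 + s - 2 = (s - 1)*(s + 2)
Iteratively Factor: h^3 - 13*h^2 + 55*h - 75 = (h - 5)*(h^2 - 8*h + 15) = (h - 5)*(h - 3)*(h - 5)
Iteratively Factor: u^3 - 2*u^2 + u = (u - 1)*(u^2 - u) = (u - 1)^2*(u)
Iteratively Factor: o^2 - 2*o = (o)*(o - 2)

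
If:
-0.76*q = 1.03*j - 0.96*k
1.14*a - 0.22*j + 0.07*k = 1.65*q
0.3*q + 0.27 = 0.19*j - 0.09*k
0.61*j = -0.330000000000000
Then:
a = -1.28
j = -0.54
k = -1.26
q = -0.86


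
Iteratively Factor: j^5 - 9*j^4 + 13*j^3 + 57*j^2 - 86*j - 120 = (j + 2)*(j^4 - 11*j^3 + 35*j^2 - 13*j - 60) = (j + 1)*(j + 2)*(j^3 - 12*j^2 + 47*j - 60) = (j - 5)*(j + 1)*(j + 2)*(j^2 - 7*j + 12) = (j - 5)*(j - 3)*(j + 1)*(j + 2)*(j - 4)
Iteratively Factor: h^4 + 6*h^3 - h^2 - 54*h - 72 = (h + 3)*(h^3 + 3*h^2 - 10*h - 24) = (h + 2)*(h + 3)*(h^2 + h - 12) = (h - 3)*(h + 2)*(h + 3)*(h + 4)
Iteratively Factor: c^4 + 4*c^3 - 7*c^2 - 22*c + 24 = (c - 2)*(c^3 + 6*c^2 + 5*c - 12) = (c - 2)*(c + 3)*(c^2 + 3*c - 4) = (c - 2)*(c - 1)*(c + 3)*(c + 4)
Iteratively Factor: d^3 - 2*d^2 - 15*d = (d)*(d^2 - 2*d - 15) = d*(d - 5)*(d + 3)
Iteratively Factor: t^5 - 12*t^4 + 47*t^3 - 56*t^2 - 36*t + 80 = (t - 5)*(t^4 - 7*t^3 + 12*t^2 + 4*t - 16) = (t - 5)*(t + 1)*(t^3 - 8*t^2 + 20*t - 16) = (t - 5)*(t - 4)*(t + 1)*(t^2 - 4*t + 4) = (t - 5)*(t - 4)*(t - 2)*(t + 1)*(t - 2)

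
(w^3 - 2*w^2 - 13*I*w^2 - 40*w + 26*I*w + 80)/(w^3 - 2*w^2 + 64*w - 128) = (w - 5*I)/(w + 8*I)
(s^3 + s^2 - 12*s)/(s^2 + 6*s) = (s^2 + s - 12)/(s + 6)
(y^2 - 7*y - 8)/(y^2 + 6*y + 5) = (y - 8)/(y + 5)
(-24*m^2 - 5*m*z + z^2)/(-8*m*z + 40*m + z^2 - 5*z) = (3*m + z)/(z - 5)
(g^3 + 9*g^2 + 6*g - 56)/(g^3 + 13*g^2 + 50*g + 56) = (g - 2)/(g + 2)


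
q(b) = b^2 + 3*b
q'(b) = 2*b + 3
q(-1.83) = -2.14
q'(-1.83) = -0.66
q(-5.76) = 15.90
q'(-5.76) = -8.52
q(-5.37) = 12.73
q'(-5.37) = -7.74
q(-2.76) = -0.66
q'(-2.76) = -2.52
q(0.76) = 2.86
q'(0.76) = 4.52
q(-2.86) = -0.40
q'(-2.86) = -2.72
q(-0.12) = -0.35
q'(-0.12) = 2.76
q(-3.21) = 0.67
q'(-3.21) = -3.42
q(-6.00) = 18.00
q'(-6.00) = -9.00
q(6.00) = 54.00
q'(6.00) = 15.00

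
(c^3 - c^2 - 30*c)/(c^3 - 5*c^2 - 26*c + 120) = c/(c - 4)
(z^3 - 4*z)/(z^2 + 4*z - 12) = z*(z + 2)/(z + 6)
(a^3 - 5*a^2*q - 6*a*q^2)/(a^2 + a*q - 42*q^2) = a*(a + q)/(a + 7*q)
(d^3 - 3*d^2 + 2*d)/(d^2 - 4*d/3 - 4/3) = 3*d*(d - 1)/(3*d + 2)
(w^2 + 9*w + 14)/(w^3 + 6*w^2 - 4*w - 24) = (w + 7)/(w^2 + 4*w - 12)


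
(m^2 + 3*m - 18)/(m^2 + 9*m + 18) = (m - 3)/(m + 3)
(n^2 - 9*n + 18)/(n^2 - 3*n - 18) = (n - 3)/(n + 3)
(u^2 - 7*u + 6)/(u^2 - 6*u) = (u - 1)/u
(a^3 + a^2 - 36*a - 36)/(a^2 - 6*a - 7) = (a^2 - 36)/(a - 7)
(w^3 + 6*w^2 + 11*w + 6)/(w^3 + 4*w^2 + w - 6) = (w + 1)/(w - 1)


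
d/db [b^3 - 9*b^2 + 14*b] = 3*b^2 - 18*b + 14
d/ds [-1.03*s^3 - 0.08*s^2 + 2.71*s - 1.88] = -3.09*s^2 - 0.16*s + 2.71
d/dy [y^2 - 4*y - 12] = 2*y - 4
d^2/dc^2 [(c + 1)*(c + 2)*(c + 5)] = 6*c + 16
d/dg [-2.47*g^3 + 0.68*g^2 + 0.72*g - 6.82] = -7.41*g^2 + 1.36*g + 0.72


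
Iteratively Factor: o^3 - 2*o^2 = (o)*(o^2 - 2*o) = o*(o - 2)*(o)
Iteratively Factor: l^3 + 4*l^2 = (l)*(l^2 + 4*l) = l*(l + 4)*(l)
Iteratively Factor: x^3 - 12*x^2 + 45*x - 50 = (x - 5)*(x^2 - 7*x + 10) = (x - 5)*(x - 2)*(x - 5)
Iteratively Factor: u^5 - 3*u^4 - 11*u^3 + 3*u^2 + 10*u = (u)*(u^4 - 3*u^3 - 11*u^2 + 3*u + 10) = u*(u + 1)*(u^3 - 4*u^2 - 7*u + 10) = u*(u - 1)*(u + 1)*(u^2 - 3*u - 10) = u*(u - 5)*(u - 1)*(u + 1)*(u + 2)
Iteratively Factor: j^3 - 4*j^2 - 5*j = (j - 5)*(j^2 + j) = (j - 5)*(j + 1)*(j)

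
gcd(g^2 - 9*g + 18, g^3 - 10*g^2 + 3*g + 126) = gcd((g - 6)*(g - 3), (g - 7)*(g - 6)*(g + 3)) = g - 6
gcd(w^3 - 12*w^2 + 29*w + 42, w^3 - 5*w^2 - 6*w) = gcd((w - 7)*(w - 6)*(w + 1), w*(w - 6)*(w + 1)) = w^2 - 5*w - 6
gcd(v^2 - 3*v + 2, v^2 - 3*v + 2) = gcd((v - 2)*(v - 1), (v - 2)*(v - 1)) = v^2 - 3*v + 2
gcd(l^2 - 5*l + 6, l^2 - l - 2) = l - 2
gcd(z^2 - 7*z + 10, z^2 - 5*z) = z - 5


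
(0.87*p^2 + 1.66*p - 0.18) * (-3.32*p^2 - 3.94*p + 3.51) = -2.8884*p^4 - 8.939*p^3 - 2.8891*p^2 + 6.5358*p - 0.6318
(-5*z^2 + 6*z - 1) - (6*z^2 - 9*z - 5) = -11*z^2 + 15*z + 4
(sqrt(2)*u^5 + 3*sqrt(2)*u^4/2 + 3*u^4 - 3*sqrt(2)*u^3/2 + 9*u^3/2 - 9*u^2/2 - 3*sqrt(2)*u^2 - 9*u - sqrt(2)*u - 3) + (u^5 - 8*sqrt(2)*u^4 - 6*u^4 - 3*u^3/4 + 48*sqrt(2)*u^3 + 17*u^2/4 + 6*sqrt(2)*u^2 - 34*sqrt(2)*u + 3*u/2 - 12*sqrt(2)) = u^5 + sqrt(2)*u^5 - 13*sqrt(2)*u^4/2 - 3*u^4 + 15*u^3/4 + 93*sqrt(2)*u^3/2 - u^2/4 + 3*sqrt(2)*u^2 - 35*sqrt(2)*u - 15*u/2 - 12*sqrt(2) - 3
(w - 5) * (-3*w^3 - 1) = -3*w^4 + 15*w^3 - w + 5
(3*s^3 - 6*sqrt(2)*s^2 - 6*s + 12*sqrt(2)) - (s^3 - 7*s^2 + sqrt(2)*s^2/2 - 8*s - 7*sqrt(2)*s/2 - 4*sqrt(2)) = 2*s^3 - 13*sqrt(2)*s^2/2 + 7*s^2 + 2*s + 7*sqrt(2)*s/2 + 16*sqrt(2)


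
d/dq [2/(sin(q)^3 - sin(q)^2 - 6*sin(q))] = 2*(-3*sin(q)^2 + 2*sin(q) + 6)*cos(q)/((sin(q) + cos(q)^2 + 5)^2*sin(q)^2)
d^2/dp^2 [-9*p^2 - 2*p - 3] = -18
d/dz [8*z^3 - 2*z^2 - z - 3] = 24*z^2 - 4*z - 1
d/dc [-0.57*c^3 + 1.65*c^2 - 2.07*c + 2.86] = -1.71*c^2 + 3.3*c - 2.07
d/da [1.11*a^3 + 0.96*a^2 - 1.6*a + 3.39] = 3.33*a^2 + 1.92*a - 1.6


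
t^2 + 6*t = t*(t + 6)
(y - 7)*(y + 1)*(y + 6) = y^3 - 43*y - 42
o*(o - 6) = o^2 - 6*o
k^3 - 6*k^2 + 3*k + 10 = (k - 5)*(k - 2)*(k + 1)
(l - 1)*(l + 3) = l^2 + 2*l - 3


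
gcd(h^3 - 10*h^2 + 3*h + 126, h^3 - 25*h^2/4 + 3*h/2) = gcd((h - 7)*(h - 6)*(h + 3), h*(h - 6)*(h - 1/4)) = h - 6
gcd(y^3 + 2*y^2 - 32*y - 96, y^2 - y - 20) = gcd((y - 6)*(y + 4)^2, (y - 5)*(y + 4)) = y + 4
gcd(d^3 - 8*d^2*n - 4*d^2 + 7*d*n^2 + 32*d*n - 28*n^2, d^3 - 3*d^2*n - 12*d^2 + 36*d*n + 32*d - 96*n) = d - 4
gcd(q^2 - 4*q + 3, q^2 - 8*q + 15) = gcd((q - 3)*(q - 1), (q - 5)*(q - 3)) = q - 3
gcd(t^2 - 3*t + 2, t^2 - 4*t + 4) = t - 2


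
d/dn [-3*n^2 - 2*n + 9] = -6*n - 2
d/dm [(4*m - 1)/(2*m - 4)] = -7/(2*(m - 2)^2)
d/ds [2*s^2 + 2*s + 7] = 4*s + 2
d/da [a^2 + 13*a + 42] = 2*a + 13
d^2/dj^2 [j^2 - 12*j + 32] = 2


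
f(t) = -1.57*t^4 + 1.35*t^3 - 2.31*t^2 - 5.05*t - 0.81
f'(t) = -6.28*t^3 + 4.05*t^2 - 4.62*t - 5.05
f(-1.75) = -21.01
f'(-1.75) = 49.10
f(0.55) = -4.21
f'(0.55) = -7.41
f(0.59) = -4.51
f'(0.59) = -7.66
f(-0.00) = -0.81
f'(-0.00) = -5.05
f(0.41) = -3.22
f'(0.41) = -6.70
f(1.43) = -15.37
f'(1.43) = -21.74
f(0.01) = -0.86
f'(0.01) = -5.10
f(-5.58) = -1801.18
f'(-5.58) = 1237.93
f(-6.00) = -2379.99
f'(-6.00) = 1524.95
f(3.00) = -127.47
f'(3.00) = -152.02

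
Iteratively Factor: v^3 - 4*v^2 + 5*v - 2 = (v - 1)*(v^2 - 3*v + 2) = (v - 2)*(v - 1)*(v - 1)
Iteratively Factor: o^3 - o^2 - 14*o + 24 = (o - 2)*(o^2 + o - 12) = (o - 2)*(o + 4)*(o - 3)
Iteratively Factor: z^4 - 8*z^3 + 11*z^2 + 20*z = (z)*(z^3 - 8*z^2 + 11*z + 20) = z*(z - 4)*(z^2 - 4*z - 5) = z*(z - 4)*(z + 1)*(z - 5)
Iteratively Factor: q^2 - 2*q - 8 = (q + 2)*(q - 4)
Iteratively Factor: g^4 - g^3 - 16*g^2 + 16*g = (g)*(g^3 - g^2 - 16*g + 16) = g*(g - 4)*(g^2 + 3*g - 4) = g*(g - 4)*(g - 1)*(g + 4)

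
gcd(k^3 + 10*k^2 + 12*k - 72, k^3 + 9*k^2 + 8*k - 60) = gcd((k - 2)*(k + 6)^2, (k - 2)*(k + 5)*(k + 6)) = k^2 + 4*k - 12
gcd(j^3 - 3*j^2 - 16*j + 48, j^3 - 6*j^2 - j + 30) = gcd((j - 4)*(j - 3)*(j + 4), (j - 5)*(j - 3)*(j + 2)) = j - 3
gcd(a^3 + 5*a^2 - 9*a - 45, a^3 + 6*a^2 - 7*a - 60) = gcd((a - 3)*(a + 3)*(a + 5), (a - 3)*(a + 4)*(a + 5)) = a^2 + 2*a - 15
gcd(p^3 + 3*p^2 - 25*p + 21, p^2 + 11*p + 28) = p + 7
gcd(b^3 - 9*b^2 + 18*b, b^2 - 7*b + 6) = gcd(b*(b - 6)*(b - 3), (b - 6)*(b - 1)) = b - 6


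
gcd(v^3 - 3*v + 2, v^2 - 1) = v - 1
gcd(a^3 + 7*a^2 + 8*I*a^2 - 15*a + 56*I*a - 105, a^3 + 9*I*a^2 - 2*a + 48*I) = a + 3*I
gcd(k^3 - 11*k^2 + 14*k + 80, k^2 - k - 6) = k + 2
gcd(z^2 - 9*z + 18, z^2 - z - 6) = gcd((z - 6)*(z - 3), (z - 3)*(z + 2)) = z - 3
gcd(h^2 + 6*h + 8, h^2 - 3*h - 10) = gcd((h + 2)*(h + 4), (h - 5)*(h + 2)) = h + 2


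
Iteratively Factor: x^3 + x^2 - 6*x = (x + 3)*(x^2 - 2*x) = x*(x + 3)*(x - 2)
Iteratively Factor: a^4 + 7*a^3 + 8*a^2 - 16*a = (a + 4)*(a^3 + 3*a^2 - 4*a) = (a - 1)*(a + 4)*(a^2 + 4*a) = (a - 1)*(a + 4)^2*(a)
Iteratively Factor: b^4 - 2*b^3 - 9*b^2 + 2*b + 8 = (b + 2)*(b^3 - 4*b^2 - b + 4) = (b + 1)*(b + 2)*(b^2 - 5*b + 4) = (b - 4)*(b + 1)*(b + 2)*(b - 1)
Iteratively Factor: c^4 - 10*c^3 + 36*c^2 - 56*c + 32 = (c - 2)*(c^3 - 8*c^2 + 20*c - 16) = (c - 2)^2*(c^2 - 6*c + 8) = (c - 2)^3*(c - 4)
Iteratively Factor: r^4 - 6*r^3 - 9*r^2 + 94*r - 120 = (r + 4)*(r^3 - 10*r^2 + 31*r - 30) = (r - 5)*(r + 4)*(r^2 - 5*r + 6) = (r - 5)*(r - 2)*(r + 4)*(r - 3)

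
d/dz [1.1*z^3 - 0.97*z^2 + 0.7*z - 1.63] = 3.3*z^2 - 1.94*z + 0.7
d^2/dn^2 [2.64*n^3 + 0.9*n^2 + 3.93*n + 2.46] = 15.84*n + 1.8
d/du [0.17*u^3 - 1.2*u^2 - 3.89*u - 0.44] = 0.51*u^2 - 2.4*u - 3.89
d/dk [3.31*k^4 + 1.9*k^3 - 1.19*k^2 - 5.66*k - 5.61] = 13.24*k^3 + 5.7*k^2 - 2.38*k - 5.66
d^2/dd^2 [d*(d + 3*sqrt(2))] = 2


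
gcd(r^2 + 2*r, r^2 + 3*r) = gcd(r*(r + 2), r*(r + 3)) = r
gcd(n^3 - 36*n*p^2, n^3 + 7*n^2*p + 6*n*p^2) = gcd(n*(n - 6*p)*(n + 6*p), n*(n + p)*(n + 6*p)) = n^2 + 6*n*p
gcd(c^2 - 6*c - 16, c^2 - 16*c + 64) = c - 8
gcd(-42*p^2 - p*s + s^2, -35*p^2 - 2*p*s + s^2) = 7*p - s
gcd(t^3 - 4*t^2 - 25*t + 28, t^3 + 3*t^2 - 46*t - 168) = t^2 - 3*t - 28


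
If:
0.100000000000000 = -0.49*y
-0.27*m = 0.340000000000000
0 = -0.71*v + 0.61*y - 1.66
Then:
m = -1.26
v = -2.51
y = -0.20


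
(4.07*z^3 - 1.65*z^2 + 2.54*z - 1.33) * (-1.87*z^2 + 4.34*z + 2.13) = -7.6109*z^5 + 20.7493*z^4 - 3.2417*z^3 + 9.9962*z^2 - 0.362*z - 2.8329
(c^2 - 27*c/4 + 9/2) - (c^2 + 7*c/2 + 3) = 3/2 - 41*c/4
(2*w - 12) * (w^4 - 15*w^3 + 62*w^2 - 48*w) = 2*w^5 - 42*w^4 + 304*w^3 - 840*w^2 + 576*w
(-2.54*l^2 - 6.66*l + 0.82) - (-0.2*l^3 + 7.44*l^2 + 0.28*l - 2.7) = 0.2*l^3 - 9.98*l^2 - 6.94*l + 3.52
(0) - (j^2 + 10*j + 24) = -j^2 - 10*j - 24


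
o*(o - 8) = o^2 - 8*o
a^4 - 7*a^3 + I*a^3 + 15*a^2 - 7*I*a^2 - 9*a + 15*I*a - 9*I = (a - 3)^2*(a - 1)*(a + I)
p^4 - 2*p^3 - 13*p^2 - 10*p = p*(p - 5)*(p + 1)*(p + 2)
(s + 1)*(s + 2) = s^2 + 3*s + 2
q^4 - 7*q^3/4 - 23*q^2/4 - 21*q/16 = q*(q - 7/2)*(q + 1/4)*(q + 3/2)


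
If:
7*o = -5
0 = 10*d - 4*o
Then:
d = -2/7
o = -5/7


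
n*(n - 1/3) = n^2 - n/3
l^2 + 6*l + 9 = (l + 3)^2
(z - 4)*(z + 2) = z^2 - 2*z - 8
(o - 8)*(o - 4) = o^2 - 12*o + 32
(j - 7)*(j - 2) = j^2 - 9*j + 14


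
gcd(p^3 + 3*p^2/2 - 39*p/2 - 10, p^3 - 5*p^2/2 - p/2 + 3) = 1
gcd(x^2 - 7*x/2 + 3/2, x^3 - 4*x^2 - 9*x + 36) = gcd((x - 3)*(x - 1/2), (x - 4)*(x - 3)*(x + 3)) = x - 3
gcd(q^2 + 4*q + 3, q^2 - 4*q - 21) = q + 3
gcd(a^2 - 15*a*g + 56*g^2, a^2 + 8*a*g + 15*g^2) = 1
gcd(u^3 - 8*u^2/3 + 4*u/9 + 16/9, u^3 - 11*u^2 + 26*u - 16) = u - 2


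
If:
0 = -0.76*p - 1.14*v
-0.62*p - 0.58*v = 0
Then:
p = 0.00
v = 0.00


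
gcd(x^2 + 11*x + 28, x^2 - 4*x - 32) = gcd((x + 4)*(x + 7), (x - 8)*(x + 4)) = x + 4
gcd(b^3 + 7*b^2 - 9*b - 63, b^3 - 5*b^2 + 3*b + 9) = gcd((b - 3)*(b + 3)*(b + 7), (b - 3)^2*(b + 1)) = b - 3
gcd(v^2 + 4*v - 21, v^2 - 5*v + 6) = v - 3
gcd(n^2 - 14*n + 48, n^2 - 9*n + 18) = n - 6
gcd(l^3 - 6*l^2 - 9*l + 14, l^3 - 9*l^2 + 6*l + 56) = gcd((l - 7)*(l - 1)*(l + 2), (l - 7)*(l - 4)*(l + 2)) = l^2 - 5*l - 14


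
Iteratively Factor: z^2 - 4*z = (z)*(z - 4)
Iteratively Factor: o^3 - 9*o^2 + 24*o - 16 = (o - 1)*(o^2 - 8*o + 16) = (o - 4)*(o - 1)*(o - 4)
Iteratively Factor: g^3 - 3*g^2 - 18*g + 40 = (g - 5)*(g^2 + 2*g - 8) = (g - 5)*(g + 4)*(g - 2)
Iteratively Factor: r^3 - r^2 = (r)*(r^2 - r) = r*(r - 1)*(r)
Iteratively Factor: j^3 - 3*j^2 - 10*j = (j - 5)*(j^2 + 2*j) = j*(j - 5)*(j + 2)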